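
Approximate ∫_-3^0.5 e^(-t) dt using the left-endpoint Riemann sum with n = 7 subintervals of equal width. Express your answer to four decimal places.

Δt = (0.5 − (-3))/7 = 0.5.
Left endpoints: -3, -2.5, -2, -1.5, -1, -0.5, 0.
f(-3) ≈ 20.0855, f(-2.5) ≈ 12.1825, f(-2) ≈ 7.3891, f(-1.5) ≈ 4.4817, f(-1) ≈ 2.7183, f(-0.5) ≈ 1.6487, f(0) ≈ 1.0000.
Sum = Δt · [f(-3) + f(-2.5) + f(-2) + ...].
Sum ≈ 24.7529.

24.7529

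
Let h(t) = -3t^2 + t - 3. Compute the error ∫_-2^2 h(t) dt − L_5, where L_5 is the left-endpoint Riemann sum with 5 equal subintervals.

2.88

Exact integral: ∫_-2^2 h(t) dt = -28.
L_5 = -30.88.
Error = -28 − (-30.88) = 2.88.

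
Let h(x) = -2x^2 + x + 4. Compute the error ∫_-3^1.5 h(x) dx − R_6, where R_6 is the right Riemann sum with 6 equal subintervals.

-5.90625

Exact integral: ∫_-3^1.5 h(x) dx = -5.625.
R_6 = 0.28125.
Error = -5.625 − 0.28125 = -5.90625.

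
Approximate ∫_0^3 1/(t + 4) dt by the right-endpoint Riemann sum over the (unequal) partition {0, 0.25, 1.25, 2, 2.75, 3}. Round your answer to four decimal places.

0.5211

Subinterval widths: 0.25, 1, 0.75, 0.75, 0.25.
Right endpoints: 0.25, 1.25, 2, 2.75, 3.
f(0.25) = 4/17, f(1.25) = 4/21, f(2) = 1/6, f(2.75) = 4/27, f(3) = 1/7.
Sum = Σ Δt_i · f(t_i).
Sum ≈ 0.5211.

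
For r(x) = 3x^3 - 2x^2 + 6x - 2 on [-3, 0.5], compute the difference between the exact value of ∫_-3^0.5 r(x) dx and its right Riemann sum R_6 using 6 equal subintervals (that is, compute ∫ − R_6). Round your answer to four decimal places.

-32.3335

Exact integral: ∫_-3^0.5 r(x) dx ≈ -112.036458.
R_6 ≈ -79.702980.
Error ≈ -112.036458 − (-79.702980) ≈ -32.3335.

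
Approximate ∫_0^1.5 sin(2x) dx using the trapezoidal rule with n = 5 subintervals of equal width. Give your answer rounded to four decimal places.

0.9650

Δx = (1.5 − 0)/5 = 0.3.
f(0) ≈ 0.0000, f(0.3) ≈ 0.5646, f(0.6) ≈ 0.9320, f(0.9) ≈ 0.9738, f(1.2) ≈ 0.6755, f(1.5) ≈ 0.1411.
T_5 = (Δx/2)·[f(x_0) + 2f(x_1) + ... + 2f(x_{4}) + f(x_5)].
Sum ≈ 0.9650.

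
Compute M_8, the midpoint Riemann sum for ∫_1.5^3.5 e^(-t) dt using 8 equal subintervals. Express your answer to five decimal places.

0.19243

Δt = (3.5 − 1.5)/8 = 0.25.
Midpoints: 1.625, 1.875, 2.125, 2.375, 2.625, 2.875, 3.125, 3.375.
f(1.625) ≈ 0.19691, f(1.875) ≈ 0.15335, f(2.125) ≈ 0.11943, f(2.375) ≈ 0.09301, f(2.625) ≈ 0.07244, f(2.875) ≈ 0.05642, f(3.125) ≈ 0.04394, f(3.375) ≈ 0.03422.
Sum = Δt · [f(1.625) + f(1.875) + f(2.125) + ...].
Sum ≈ 0.19243.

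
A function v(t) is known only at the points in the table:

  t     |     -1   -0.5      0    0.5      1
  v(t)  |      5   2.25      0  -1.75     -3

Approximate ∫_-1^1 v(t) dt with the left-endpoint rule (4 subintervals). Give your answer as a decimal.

Δt = 0.5.
Sum = 0.5·[5 + 2.25 + 0 + (-1.75)] = 2.75.

2.75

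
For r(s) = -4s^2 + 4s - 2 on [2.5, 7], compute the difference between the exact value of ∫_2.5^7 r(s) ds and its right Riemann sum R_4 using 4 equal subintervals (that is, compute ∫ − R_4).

Exact integral: ∫_2.5^7 r(s) ds = -360.
R_4 = -449.859375.
Error = -360 − (-449.859375) = 89.859375.

89.859375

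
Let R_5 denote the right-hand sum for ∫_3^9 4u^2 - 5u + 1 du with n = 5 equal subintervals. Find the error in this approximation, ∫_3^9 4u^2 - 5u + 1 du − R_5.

-160.56

Exact integral: ∫_3^9 f(u) du = 762.
R_5 = 922.56.
Error = 762 − 922.56 = -160.56.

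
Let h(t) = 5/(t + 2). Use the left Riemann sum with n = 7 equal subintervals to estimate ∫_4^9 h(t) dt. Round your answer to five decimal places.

3.17010

Δt = (9 − 4)/7 = 5/7.
Left endpoints: 4, 33/7, 38/7, 43/7, 48/7, 53/7, 58/7.
h(4) = 5/6, h(33/7) = 35/47, h(38/7) = 35/52, h(43/7) = 35/57, h(48/7) = 35/62, h(53/7) = 35/67, h(58/7) = 35/72.
Sum = Δt · [h(4) + h(33/7) + h(38/7) + ...].
Sum ≈ 3.17010.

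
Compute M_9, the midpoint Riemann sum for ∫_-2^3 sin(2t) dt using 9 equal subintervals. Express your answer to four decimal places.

Δt = (3 − (-2))/9 = 5/9.
Midpoints: -31/18, -7/6, -11/18, -1/18, 0.5, 19/18, 29/18, 13/6, 49/18.
f(-31/18) ≈ 0.2982, f(-7/6) ≈ -0.7231, f(-11/18) ≈ -0.9399, f(-1/18) ≈ -0.1109, f(0.5) ≈ 0.8415, f(19/18) ≈ 0.8575, f(29/18) ≈ -0.0805, f(13/6) ≈ -0.9290, f(49/18) ≈ -0.7438.
Sum = Δt · [f(-31/18) + f(-7/6) + f(-11/18) + ...].
Sum ≈ -0.8500.

-0.8500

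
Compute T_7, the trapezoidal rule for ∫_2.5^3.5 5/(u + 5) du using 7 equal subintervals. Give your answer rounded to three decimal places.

0.626

Δu = (3.5 − 2.5)/7 = 1/7.
f(2.5) = 2/3, f(37/14) = 70/107, f(39/14) = 70/109, f(41/14) = 70/111, f(43/14) = 70/113, f(45/14) = 14/23, f(47/14) = 70/117, f(3.5) = 10/17.
T_7 = (Δu/2)·[f(u_0) + 2f(u_1) + ... + 2f(u_{6}) + f(u_7)].
Sum ≈ 0.626.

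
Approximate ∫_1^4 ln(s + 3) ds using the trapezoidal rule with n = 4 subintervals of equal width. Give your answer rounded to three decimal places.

5.071

Δs = (4 − 1)/4 = 0.75.
f(1) ≈ 1.386, f(1.75) ≈ 1.558, f(2.5) ≈ 1.705, f(3.25) ≈ 1.833, f(4) ≈ 1.946.
T_4 = (Δs/2)·[f(s_0) + 2f(s_1) + 2f(s_2) + 2f(s_3) + f(s_4)].
Sum ≈ 5.071.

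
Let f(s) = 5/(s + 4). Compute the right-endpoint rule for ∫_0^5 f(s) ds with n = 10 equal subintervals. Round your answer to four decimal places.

Δs = (5 − 0)/10 = 0.5.
Right endpoints: 0.5, 1, 1.5, 2, 2.5, 3, 3.5, 4, 4.5, 5.
f(0.5) = 10/9, f(1) = 1, f(1.5) = 10/11, f(2) = 5/6, f(2.5) = 10/13, f(3) = 5/7, f(3.5) = 2/3, f(4) = 0.625, f(4.5) = 10/17, f(5) = 5/9.
Sum = Δs · [f(0.5) + f(1) + f(1.5) + ...].
Sum ≈ 3.8863.

3.8863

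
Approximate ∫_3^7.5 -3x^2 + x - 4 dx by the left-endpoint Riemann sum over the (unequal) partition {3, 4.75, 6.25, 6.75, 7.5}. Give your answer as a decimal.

-307.328125

Subinterval widths: 1.75, 1.5, 0.5, 0.75.
Left endpoints: 3, 4.75, 6.25, 6.75.
f(3) = -28, f(4.75) = -66.9375, f(6.25) = -114.9375, f(6.75) = -133.9375.
Sum = Σ Δx_i · f(x_i).
Sum = -307.328125.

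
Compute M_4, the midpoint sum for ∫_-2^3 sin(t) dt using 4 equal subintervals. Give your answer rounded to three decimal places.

0.613

Δt = (3 − (-2))/4 = 1.25.
Midpoints: -1.375, -0.125, 1.125, 2.375.
f(-1.375) ≈ -0.981, f(-0.125) ≈ -0.125, f(1.125) ≈ 0.902, f(2.375) ≈ 0.694.
Sum = Δt · [f(-1.375) + f(-0.125) + f(1.125) + f(2.375)].
Sum ≈ 0.613.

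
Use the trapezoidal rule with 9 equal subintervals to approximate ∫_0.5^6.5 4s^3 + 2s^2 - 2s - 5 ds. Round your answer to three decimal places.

1915.556

Δs = (6.5 − 0.5)/9 = 2/3.
f(0.5) = -5, f(7/6) = 47/27, f(11/6) = 613/27, f(2.5) = 65, f(19/6) = 3665/27, f(23/6) = 6535/27, f(4.5) = 391, f(31/6) = 15923/27, f(35/6) = 22825/27, f(6.5) = 1165.
T_9 = (Δs/2)·[f(s_0) + 2f(s_1) + ... + 2f(s_{8}) + f(s_9)].
Sum ≈ 1915.556.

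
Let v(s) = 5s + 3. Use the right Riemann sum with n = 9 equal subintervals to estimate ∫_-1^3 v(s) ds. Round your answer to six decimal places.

Δs = (3 − (-1))/9 = 4/9.
Right endpoints: -5/9, -1/9, 1/3, 7/9, 11/9, 5/3, 19/9, 23/9, 3.
v(-5/9) = 2/9, v(-1/9) = 22/9, v(1/3) = 14/3, v(7/9) = 62/9, v(11/9) = 82/9, v(5/3) = 34/3, v(19/9) = 122/9, v(23/9) = 142/9, v(3) = 18.
Sum = Δs · [v(-5/9) + v(-1/9) + v(1/3) + ...].
Sum ≈ 36.444444.

36.444444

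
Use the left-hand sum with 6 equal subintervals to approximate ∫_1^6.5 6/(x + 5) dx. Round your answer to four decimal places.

Δx = (6.5 − 1)/6 = 11/12.
Left endpoints: 1, 23/12, 17/6, 3.75, 14/3, 67/12.
f(1) = 1, f(23/12) = 72/83, f(17/6) = 36/47, f(3.75) = 24/35, f(14/3) = 18/29, f(67/12) = 72/127.
Sum = Δx · [f(1) + f(23/12) + f(17/6) + ...].
Sum ≈ 4.1312.

4.1312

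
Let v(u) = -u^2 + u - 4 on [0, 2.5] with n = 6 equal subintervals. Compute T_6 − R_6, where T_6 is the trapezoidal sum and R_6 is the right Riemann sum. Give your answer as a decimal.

T_6 ≈ -12.15567.
R_6 ≈ -12.93692.
T_6 − R_6 = 0.78125.

0.78125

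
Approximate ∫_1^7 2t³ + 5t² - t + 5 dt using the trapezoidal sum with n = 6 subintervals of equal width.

1805

Δt = (7 − 1)/6 = 1.
f(1) = 11, f(2) = 39, f(3) = 101, f(4) = 209, f(5) = 375, f(6) = 611, f(7) = 929.
T_6 = (Δt/2)·[f(t_0) + 2f(t_1) + ... + 2f(t_{5}) + f(t_6)].
Sum = 1805.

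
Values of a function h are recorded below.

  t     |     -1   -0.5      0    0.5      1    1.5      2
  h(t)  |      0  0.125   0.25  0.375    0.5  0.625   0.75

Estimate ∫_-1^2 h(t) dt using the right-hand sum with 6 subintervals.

1.3125

Δt = 0.5.
Sum = 0.5·[0.125 + 0.25 + 0.375 + 0.5 + 0.625 + 0.75] = 1.3125.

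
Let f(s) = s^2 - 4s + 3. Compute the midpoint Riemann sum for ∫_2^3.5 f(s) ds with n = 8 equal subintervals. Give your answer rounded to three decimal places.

Δs = (3.5 − 2)/8 = 0.1875.
Midpoints: 2.09375, 2.28125, 2.46875, 2.65625, 2.84375, 3.03125, 3.21875, 3.40625.
f(2.09375) = -1015/1024, f(2.28125) = -943/1024, f(2.46875) = -799/1024, f(2.65625) = -583/1024, f(2.84375) = -295/1024, f(3.03125) = 65/1024, f(3.21875) = 497/1024, f(3.40625) = 1001/1024.
Sum = Δs · [f(2.09375) + f(2.28125) + f(2.46875) + ...].
Sum ≈ -0.379.

-0.379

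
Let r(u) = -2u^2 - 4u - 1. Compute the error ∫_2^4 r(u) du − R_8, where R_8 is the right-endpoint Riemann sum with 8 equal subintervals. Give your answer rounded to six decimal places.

Exact integral: ∫_2^4 r(u) du ≈ -63.33333333.
R_8 = -67.375.
Error ≈ -63.33333333 − (-67.375) ≈ 4.041667.

4.041667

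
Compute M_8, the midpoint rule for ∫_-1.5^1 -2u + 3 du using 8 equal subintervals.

Δu = (1 − (-1.5))/8 = 0.3125.
Midpoints: -1.34375, -1.03125, -0.71875, -0.40625, -0.09375, 0.21875, 0.53125, 0.84375.
f(-1.34375) = 5.6875, f(-1.03125) = 5.0625, f(-0.71875) = 4.4375, f(-0.40625) = 3.8125, f(-0.09375) = 3.1875, f(0.21875) = 2.5625, f(0.53125) = 1.9375, f(0.84375) = 1.3125.
Sum = Δu · [f(-1.34375) + f(-1.03125) + f(-0.71875) + ...].
Sum = 8.75.

8.75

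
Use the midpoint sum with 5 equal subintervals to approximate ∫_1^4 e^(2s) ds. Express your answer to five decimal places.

Δs = (4 − 1)/5 = 0.6.
Midpoints: 1.3, 1.9, 2.5, 3.1, 3.7.
f(1.3) ≈ 13.46374, f(1.9) ≈ 44.70118, f(2.5) ≈ 148.41316, f(3.1) ≈ 492.74904, f(3.7) ≈ 1635.98443.
Sum = Δs · [f(1.3) + f(1.9) + f(2.5) + f(3.1) + f(3.7)].
Sum ≈ 1401.18693.

1401.18693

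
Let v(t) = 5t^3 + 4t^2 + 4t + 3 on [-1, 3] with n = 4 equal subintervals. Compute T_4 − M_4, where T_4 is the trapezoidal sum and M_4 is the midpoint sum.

T_4 = 178.
M_4 = 159.
T_4 − M_4 = 19.

19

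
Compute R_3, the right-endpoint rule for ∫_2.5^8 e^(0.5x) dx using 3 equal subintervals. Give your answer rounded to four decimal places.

Δx = (8 − 2.5)/3 = 11/6.
Right endpoints: 13/3, 37/6, 8.
f(13/3) ≈ 8.7291, f(37/6) ≈ 21.8311, f(8) ≈ 54.5982.
Sum = Δx · [f(13/3) + f(37/6) + f(8)].
Sum ≈ 156.1236.

156.1236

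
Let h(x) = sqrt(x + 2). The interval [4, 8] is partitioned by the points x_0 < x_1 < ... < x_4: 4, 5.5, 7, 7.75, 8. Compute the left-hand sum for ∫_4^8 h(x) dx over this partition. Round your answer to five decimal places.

Subinterval widths: 1.5, 1.5, 0.75, 0.25.
Left endpoints: 4, 5.5, 7, 7.75.
h(4) ≈ 2.44949, h(5.5) ≈ 2.73861, h(7) ≈ 3.00000, h(7.75) ≈ 3.12250.
Sum = Σ Δx_i · h(x_i).
Sum ≈ 10.81278.

10.81278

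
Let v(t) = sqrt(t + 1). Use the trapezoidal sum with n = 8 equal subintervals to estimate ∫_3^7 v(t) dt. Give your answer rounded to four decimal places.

9.7501

Δt = (7 − 3)/8 = 0.5.
v(3) ≈ 2.0000, v(3.5) ≈ 2.1213, v(4) ≈ 2.2361, v(4.5) ≈ 2.3452, v(5) ≈ 2.4495, v(5.5) ≈ 2.5495, v(6) ≈ 2.6458, v(6.5) ≈ 2.7386, v(7) ≈ 2.8284.
T_8 = (Δt/2)·[v(t_0) + 2v(t_1) + ... + 2v(t_{7}) + v(t_8)].
Sum ≈ 9.7501.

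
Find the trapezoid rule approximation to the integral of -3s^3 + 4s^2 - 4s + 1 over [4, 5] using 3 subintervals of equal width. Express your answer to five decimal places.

-213.09259

Δs = (5 − 4)/3 = 1/3.
f(4) = -143, f(13/3) = -556/3, f(14/3) = -2119/9, f(5) = -294.
T_3 = (Δs/2)·[f(s_0) + 2f(s_1) + 2f(s_2) + f(s_3)].
Sum ≈ -213.09259.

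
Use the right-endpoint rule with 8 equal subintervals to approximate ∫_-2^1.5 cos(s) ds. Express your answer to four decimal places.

1.9828

Δs = (1.5 − (-2))/8 = 0.4375.
Right endpoints: -1.5625, -1.125, -0.6875, -0.25, 0.1875, 0.625, 1.0625, 1.5.
f(-1.5625) ≈ 0.0083, f(-1.125) ≈ 0.4312, f(-0.6875) ≈ 0.7728, f(-0.25) ≈ 0.9689, f(0.1875) ≈ 0.9825, f(0.625) ≈ 0.8110, f(1.0625) ≈ 0.4867, f(1.5) ≈ 0.0707.
Sum = Δs · [f(-1.5625) + f(-1.125) + f(-0.6875) + ...].
Sum ≈ 1.9828.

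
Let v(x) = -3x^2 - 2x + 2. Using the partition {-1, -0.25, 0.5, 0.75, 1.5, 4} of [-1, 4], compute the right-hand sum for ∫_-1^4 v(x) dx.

Subinterval widths: 0.75, 0.75, 0.25, 0.75, 2.5.
Right endpoints: -0.25, 0.5, 0.75, 1.5, 4.
v(-0.25) = 2.3125, v(0.5) = 0.25, v(0.75) = -1.1875, v(1.5) = -7.75, v(4) = -54.
Sum = Σ Δx_i · v(x_i).
Sum = -139.1875.

-139.1875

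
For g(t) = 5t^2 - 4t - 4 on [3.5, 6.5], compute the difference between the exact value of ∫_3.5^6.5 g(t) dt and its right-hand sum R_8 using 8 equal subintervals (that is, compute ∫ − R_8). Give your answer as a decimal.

-26.2265625

Exact integral: ∫_3.5^6.5 g(t) dt = 314.25.
R_8 = 340.4765625.
Error = 314.25 − 340.4765625 = -26.2265625.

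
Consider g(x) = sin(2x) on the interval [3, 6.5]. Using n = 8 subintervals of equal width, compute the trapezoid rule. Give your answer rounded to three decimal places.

0.025

Δx = (6.5 − 3)/8 = 0.4375.
g(3) ≈ -0.279, g(3.4375) ≈ 0.558, g(3.875) ≈ 0.995, g(4.3125) ≈ 0.717, g(4.75) ≈ -0.075, g(5.1875) ≈ -0.814, g(5.625) ≈ -0.968, g(6.0625) ≈ -0.427, g(6.5) ≈ 0.420.
T_8 = (Δx/2)·[g(x_0) + 2g(x_1) + ... + 2g(x_{7}) + g(x_8)].
Sum ≈ 0.025.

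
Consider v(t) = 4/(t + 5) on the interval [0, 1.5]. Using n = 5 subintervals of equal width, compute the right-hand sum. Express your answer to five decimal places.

Δt = (1.5 − 0)/5 = 0.3.
Right endpoints: 0.3, 0.6, 0.9, 1.2, 1.5.
v(0.3) = 40/53, v(0.6) = 5/7, v(0.9) = 40/59, v(1.2) = 20/31, v(1.5) = 8/13.
Sum = Δt · [v(0.3) + v(0.6) + v(0.9) + v(1.2) + v(1.5)].
Sum ≈ 1.02225.

1.02225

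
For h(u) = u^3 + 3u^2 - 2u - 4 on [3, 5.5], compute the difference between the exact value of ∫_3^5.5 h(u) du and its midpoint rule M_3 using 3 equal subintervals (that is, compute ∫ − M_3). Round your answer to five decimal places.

Exact integral: ∫_3^5.5 h(u) du = 316.640625.
M_3 ≈ 314.3619792.
Error ≈ 316.640625 − 314.3619792 ≈ 2.27865.

2.27865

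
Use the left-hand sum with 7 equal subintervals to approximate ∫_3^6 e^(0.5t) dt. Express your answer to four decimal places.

27.9833

Δt = (6 − 3)/7 = 3/7.
Left endpoints: 3, 24/7, 27/7, 30/7, 33/7, 36/7, 39/7.
f(3) ≈ 4.4817, f(24/7) ≈ 5.5527, f(27/7) ≈ 6.8797, f(30/7) ≈ 8.5238, f(33/7) ≈ 10.5607, f(36/7) ≈ 13.0845, f(39/7) ≈ 16.2114.
Sum = Δt · [f(3) + f(24/7) + f(27/7) + ...].
Sum ≈ 27.9833.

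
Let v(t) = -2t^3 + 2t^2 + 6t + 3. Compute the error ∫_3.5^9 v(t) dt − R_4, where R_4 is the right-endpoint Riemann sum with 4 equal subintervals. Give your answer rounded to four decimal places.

Exact integral: ∫_3.5^9 v(t) dt ≈ -2525.302083.
R_4 ≈ -3413.029297.
Error ≈ -2525.302083 − (-3413.029297) ≈ 887.7272.

887.7272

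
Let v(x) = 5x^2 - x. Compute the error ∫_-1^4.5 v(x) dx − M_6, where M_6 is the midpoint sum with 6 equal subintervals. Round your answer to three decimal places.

Exact integral: ∫_-1^4.5 v(x) dx ≈ 143.91667.
M_6 ≈ 141.99103.
Error ≈ 143.91667 − 141.99103 ≈ 1.926.

1.926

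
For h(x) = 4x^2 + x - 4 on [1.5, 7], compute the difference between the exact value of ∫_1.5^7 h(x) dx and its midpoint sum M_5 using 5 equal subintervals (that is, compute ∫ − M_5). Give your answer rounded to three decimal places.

2.218

Exact integral: ∫_1.5^7 h(x) dx ≈ 454.20833.
M_5 = 451.99.
Error ≈ 454.20833 − 451.99 ≈ 2.218.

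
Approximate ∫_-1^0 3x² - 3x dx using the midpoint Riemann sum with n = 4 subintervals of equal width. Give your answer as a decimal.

2.484375

Δx = (0 − (-1))/4 = 0.25.
Midpoints: -0.875, -0.625, -0.375, -0.125.
f(-0.875) = 4.921875, f(-0.625) = 3.046875, f(-0.375) = 1.546875, f(-0.125) = 0.421875.
Sum = Δx · [f(-0.875) + f(-0.625) + f(-0.375) + f(-0.125)].
Sum = 2.484375.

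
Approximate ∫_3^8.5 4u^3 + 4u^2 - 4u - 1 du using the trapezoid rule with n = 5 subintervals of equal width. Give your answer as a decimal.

Δu = (8.5 − 3)/5 = 1.1.
f(3) = 131, f(4.1) = 325.524, f(5.2) = 648.792, f(6.3) = 1132.748, f(7.4) = 1809.336, f(8.5) = 2710.5.
T_5 = (Δu/2)·[f(u_0) + 2f(u_1) + ... + 2f(u_{4}) + f(u_5)].
Sum = 5870.865.

5870.865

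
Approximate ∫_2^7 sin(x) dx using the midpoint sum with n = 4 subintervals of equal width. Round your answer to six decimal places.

-1.249845

Δx = (7 − 2)/4 = 1.25.
Midpoints: 2.625, 3.875, 5.125, 6.375.
f(2.625) ≈ 0.493920, f(3.875) ≈ -0.669405, f(5.125) ≈ -0.916077, f(6.375) ≈ 0.091686.
Sum = Δx · [f(2.625) + f(3.875) + f(5.125) + f(6.375)].
Sum ≈ -1.249845.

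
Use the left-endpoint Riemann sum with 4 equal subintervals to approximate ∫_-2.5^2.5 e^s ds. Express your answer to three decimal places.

Δs = (2.5 − (-2.5))/4 = 1.25.
Left endpoints: -2.5, -1.25, 0, 1.25.
f(-2.5) ≈ 0.082, f(-1.25) ≈ 0.287, f(0) ≈ 1.000, f(1.25) ≈ 3.490.
Sum = Δs · [f(-2.5) + f(-1.25) + f(0) + f(1.25)].
Sum ≈ 6.074.

6.074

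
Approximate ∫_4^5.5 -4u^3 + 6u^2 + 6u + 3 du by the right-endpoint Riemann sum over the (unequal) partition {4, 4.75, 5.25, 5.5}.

-497.828125

Subinterval widths: 0.75, 0.5, 0.25.
Right endpoints: 4.75, 5.25, 5.5.
f(4.75) = -261.8125, f(5.25) = -378.9375, f(5.5) = -448.
Sum = Σ Δu_i · f(u_i).
Sum = -497.828125.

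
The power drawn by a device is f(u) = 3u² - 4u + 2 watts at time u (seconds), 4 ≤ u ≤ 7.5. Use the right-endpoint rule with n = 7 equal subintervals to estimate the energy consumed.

311.5

Δu = (7.5 − 4)/7 = 0.5.
Right endpoints: 4.5, 5, 5.5, 6, 6.5, 7, 7.5.
f(4.5) = 44.75, f(5) = 57, f(5.5) = 70.75, f(6) = 86, f(6.5) = 102.75, f(7) = 121, f(7.5) = 140.75.
Sum = Δu · [f(4.5) + f(5) + f(5.5) + ...].
Sum = 311.5.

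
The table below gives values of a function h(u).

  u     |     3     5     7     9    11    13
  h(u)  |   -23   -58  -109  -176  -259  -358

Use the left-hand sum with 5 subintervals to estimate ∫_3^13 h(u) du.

Δu = 2.
Sum = 2·[(-23) + (-58) + (-109) + (-176) + (-259)] = -1250.

-1250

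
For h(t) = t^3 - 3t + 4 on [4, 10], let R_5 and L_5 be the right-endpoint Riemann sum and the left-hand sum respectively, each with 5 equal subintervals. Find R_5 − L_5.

R_5 = 2915.04.
L_5 = 1813.44.
R_5 − L_5 = 1101.6.

1101.6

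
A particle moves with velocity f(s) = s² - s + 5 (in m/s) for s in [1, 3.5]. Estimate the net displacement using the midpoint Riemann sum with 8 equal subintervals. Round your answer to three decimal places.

Δs = (3.5 − 1)/8 = 0.3125.
Midpoints: 1.15625, 1.46875, 1.78125, 2.09375, 2.40625, 2.71875, 3.03125, 3.34375.
f(1.15625) = 5305/1024, f(1.46875) = 5825/1024, f(1.78125) = 6545/1024, f(2.09375) = 7465/1024, f(2.40625) = 8585/1024, f(2.71875) = 9905/1024, f(3.03125) = 11425/1024, f(3.34375) = 13145/1024.
Sum = Δs · [f(1.15625) + f(1.46875) + f(1.78125) + ...].
Sum ≈ 20.813.

20.813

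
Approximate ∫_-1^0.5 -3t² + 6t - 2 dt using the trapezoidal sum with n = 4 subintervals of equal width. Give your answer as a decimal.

Δt = (0.5 − (-1))/4 = 0.375.
f(-1) = -11, f(-0.625) = -6.921875, f(-0.25) = -3.6875, f(0.125) = -1.296875, f(0.5) = 0.25.
T_4 = (Δt/2)·[f(t_0) + 2f(t_1) + 2f(t_2) + 2f(t_3) + f(t_4)].
Sum = -6.48046875.

-6.48046875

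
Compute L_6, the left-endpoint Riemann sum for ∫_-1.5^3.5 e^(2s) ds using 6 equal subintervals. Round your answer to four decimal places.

212.7888

Δs = (3.5 − (-1.5))/6 = 5/6.
Left endpoints: -1.5, -2/3, 1/6, 1, 11/6, 8/3.
f(-1.5) ≈ 0.0498, f(-2/3) ≈ 0.2636, f(1/6) ≈ 1.3956, f(1) ≈ 7.3891, f(11/6) ≈ 39.1213, f(8/3) ≈ 207.1272.
Sum = Δs · [f(-1.5) + f(-2/3) + f(1/6) + ...].
Sum ≈ 212.7888.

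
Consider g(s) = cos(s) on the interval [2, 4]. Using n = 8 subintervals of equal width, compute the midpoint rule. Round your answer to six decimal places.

Δs = (4 − 2)/8 = 0.25.
Midpoints: 2.125, 2.375, 2.625, 2.875, 3.125, 3.375, 3.625, 3.875.
g(2.125) ≈ -0.526266, g(2.375) ≈ -0.720278, g(2.625) ≈ -0.869507, g(2.875) ≈ -0.964674, g(3.125) ≈ -0.999862, g(3.375) ≈ -0.972884, g(3.625) ≈ -0.885416, g(3.875) ≈ -0.742898.
Sum = Δs · [g(2.125) + g(2.375) + g(2.625) + ...].
Sum ≈ -1.670447.

-1.670447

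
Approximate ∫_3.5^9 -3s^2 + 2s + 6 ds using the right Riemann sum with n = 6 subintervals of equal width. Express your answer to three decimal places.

-676.175

Δs = (9 − 3.5)/6 = 11/12.
Right endpoints: 53/12, 16/3, 6.25, 43/6, 97/12, 9.
f(53/12) = -43.6875, f(16/3) = -206/3, f(6.25) = -98.6875, f(43/6) = -133.75, f(97/12) = -8345/48, f(9) = -219.
Sum = Δs · [f(53/12) + f(16/3) + f(6.25) + ...].
Sum ≈ -676.175.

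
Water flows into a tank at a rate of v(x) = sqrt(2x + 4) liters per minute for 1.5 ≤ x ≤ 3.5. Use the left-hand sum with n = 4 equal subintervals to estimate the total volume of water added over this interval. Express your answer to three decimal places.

5.818

Δx = (3.5 − 1.5)/4 = 0.5.
Left endpoints: 1.5, 2, 2.5, 3.
v(1.5) ≈ 2.646, v(2) ≈ 2.828, v(2.5) ≈ 3.000, v(3) ≈ 3.162.
Sum = Δx · [v(1.5) + v(2) + v(2.5) + v(3)].
Sum ≈ 5.818.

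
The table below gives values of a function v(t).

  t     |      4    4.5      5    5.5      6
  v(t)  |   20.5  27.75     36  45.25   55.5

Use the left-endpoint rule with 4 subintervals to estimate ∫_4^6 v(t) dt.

64.75

Δt = 0.5.
Sum = 0.5·[20.5 + 27.75 + 36 + 45.25] = 64.75.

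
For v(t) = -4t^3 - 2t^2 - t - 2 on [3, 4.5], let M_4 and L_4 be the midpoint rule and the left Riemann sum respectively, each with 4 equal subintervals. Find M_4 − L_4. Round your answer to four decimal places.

M_4 ≈ -379.611328.
L_4 = -329.49609375.
M_4 − L_4 ≈ -50.1152.

-50.1152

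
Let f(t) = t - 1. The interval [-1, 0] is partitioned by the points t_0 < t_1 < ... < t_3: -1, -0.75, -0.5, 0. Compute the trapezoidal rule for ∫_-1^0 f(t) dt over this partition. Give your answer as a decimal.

-1.5

Subinterval widths: 0.25, 0.25, 0.5.
f(-1) = -2, f(-0.75) = -1.75, f(-0.5) = -1.5, f(0) = -1.
On each subinterval the trapezoid contributes (Δt_i/2)·[f(t_{i-1}) + f(t_i)].
Sum = -1.5.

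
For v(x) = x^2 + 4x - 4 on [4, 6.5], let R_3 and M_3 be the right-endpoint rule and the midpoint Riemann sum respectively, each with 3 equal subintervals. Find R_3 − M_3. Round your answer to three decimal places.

15.538

R_3 ≈ 128.10185.
M_3 ≈ 112.56366.
R_3 − M_3 ≈ 15.538.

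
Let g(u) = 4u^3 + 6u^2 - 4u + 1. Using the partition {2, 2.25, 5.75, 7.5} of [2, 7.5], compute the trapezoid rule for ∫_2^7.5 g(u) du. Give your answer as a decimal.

Subinterval widths: 0.25, 3.5, 1.75.
g(2) = 49, g(2.25) = 67.9375, g(5.75) = 936.8125, g(7.5) = 1996.
On each subinterval the trapezoid contributes (Δu_i/2)·[g(u_{i-1}) + g(u_i)].
Sum = 4339.140625.

4339.140625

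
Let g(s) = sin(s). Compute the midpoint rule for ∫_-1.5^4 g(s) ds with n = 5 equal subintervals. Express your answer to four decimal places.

0.7622

Δs = (4 − (-1.5))/5 = 1.1.
Midpoints: -0.95, 0.15, 1.25, 2.35, 3.45.
g(-0.95) ≈ -0.8134, g(0.15) ≈ 0.1494, g(1.25) ≈ 0.9490, g(2.35) ≈ 0.7115, g(3.45) ≈ -0.3035.
Sum = Δs · [g(-0.95) + g(0.15) + g(1.25) + g(2.35) + g(3.45)].
Sum ≈ 0.7622.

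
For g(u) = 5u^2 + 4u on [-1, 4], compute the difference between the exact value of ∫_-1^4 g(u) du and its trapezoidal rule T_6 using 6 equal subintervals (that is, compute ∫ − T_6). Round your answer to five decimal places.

Exact integral: ∫_-1^4 g(u) du ≈ 138.3333333.
T_6 ≈ 141.2268519.
Error ≈ 138.3333333 − 141.2268519 ≈ -2.89352.

-2.89352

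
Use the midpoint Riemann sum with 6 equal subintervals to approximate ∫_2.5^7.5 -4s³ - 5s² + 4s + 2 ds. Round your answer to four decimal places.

Δs = (7.5 − 2.5)/6 = 5/6.
Midpoints: 35/12, 3.75, 55/12, 65/12, 6.25, 85/12.
f(35/12) = -27673/216, f(3.75) = -264.25, f(55/12) = -101483/216, f(65/12) = -20486/27, f(6.25) = -1144.875, f(85/12) = -177349/108.
Sum = Δs · [f(35/12) + f(3.75) + f(55/12) + ...].
Sum ≈ -3673.2755.

-3673.2755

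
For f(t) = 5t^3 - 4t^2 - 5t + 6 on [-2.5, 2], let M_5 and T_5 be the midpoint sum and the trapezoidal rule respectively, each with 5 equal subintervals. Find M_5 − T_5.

7.0621875

M_5 = -25.3490625.
T_5 = -32.41125.
M_5 − T_5 = 7.0621875.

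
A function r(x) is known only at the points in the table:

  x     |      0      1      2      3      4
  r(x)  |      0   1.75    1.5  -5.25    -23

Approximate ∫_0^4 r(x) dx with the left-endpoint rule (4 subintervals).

Δx = 1.
Sum = 1·[0 + 1.75 + 1.5 + (-5.25)] = -2.

-2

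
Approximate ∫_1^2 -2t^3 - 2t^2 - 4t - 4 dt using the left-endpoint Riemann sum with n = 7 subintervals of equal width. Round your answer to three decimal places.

-20.490

Δt = (2 − 1)/7 = 1/7.
Left endpoints: 1, 8/7, 9/7, 10/7, 11/7, 12/7, 13/7.
f(1) = -12, f(8/7) = -4860/343, f(9/7) = -5728/343, f(10/7) = -6732/343, f(11/7) = -7884/343, f(12/7) = -9196/343, f(13/7) = -10680/343.
Sum = Δt · [f(1) + f(8/7) + f(9/7) + ...].
Sum ≈ -20.490.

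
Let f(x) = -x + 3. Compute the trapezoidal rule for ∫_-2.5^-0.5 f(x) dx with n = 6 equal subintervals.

9

Δx = (-0.5 − (-2.5))/6 = 1/3.
f(-2.5) = 5.5, f(-13/6) = 31/6, f(-11/6) = 29/6, f(-1.5) = 4.5, f(-7/6) = 25/6, f(-5/6) = 23/6, f(-0.5) = 3.5.
T_6 = (Δx/2)·[f(x_0) + 2f(x_1) + ... + 2f(x_{5}) + f(x_6)].
Sum = 9.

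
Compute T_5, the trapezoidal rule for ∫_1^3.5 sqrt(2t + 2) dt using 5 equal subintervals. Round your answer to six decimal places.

6.329868

Δt = (3.5 − 1)/5 = 0.5.
f(1) ≈ 2.000000, f(1.5) ≈ 2.236068, f(2) ≈ 2.449490, f(2.5) ≈ 2.645751, f(3) ≈ 2.828427, f(3.5) ≈ 3.000000.
T_5 = (Δt/2)·[f(t_0) + 2f(t_1) + ... + 2f(t_{4}) + f(t_5)].
Sum ≈ 6.329868.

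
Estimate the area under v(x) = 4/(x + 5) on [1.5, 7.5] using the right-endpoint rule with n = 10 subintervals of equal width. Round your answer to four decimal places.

2.5292

Δx = (7.5 − 1.5)/10 = 0.6.
Right endpoints: 2.1, 2.7, 3.3, 3.9, 4.5, 5.1, 5.7, 6.3, 6.9, 7.5.
v(2.1) = 40/71, v(2.7) = 40/77, v(3.3) = 40/83, v(3.9) = 40/89, v(4.5) = 8/19, v(5.1) = 40/101, v(5.7) = 40/107, v(6.3) = 40/113, v(6.9) = 40/119, v(7.5) = 0.32.
Sum = Δx · [v(2.1) + v(2.7) + v(3.3) + ...].
Sum ≈ 2.5292.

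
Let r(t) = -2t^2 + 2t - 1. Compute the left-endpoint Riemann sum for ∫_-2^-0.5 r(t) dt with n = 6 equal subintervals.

Δt = (-0.5 − (-2))/6 = 0.25.
Left endpoints: -2, -1.75, -1.5, -1.25, -1, -0.75.
r(-2) = -13, r(-1.75) = -10.625, r(-1.5) = -8.5, r(-1.25) = -6.625, r(-1) = -5, r(-0.75) = -3.625.
Sum = Δt · [r(-2) + r(-1.75) + r(-1.5) + ...].
Sum = -11.84375.

-11.84375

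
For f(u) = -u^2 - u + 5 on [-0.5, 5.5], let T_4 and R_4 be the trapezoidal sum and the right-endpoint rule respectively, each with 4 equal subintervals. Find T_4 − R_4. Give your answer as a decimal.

T_4 = -42.75.
R_4 = -69.75.
T_4 − R_4 = 27.

27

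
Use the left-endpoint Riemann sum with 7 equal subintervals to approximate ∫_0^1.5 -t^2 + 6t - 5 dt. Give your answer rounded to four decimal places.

-2.6097

Δt = (1.5 − 0)/7 = 3/14.
Left endpoints: 0, 3/14, 3/7, 9/14, 6/7, 15/14, 9/7.
f(0) = -5, f(3/14) = -737/196, f(3/7) = -128/49, f(9/14) = -305/196, f(6/7) = -29/49, f(15/14) = 55/196, f(9/7) = 52/49.
Sum = Δt · [f(0) + f(3/14) + f(3/7) + ...].
Sum ≈ -2.6097.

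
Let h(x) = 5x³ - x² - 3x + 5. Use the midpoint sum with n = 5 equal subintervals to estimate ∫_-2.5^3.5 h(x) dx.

Δx = (3.5 − (-2.5))/5 = 1.2.
Midpoints: -1.9, -0.7, 0.5, 1.7, 2.9.
h(-1.9) = -27.205, h(-0.7) = 4.895, h(0.5) = 3.875, h(1.7) = 21.575, h(2.9) = 109.835.
Sum = Δx · [h(-1.9) + h(-0.7) + h(0.5) + h(1.7) + h(2.9)].
Sum = 135.57.

135.57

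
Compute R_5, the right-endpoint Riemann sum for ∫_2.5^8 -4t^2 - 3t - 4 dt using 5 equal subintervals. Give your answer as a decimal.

Δt = (8 − 2.5)/5 = 1.1.
Right endpoints: 3.6, 4.7, 5.8, 6.9, 8.
f(3.6) = -66.64, f(4.7) = -106.46, f(5.8) = -155.96, f(6.9) = -215.14, f(8) = -284.
Sum = Δt · [f(3.6) + f(4.7) + f(5.8) + f(6.9) + f(8)].
Sum = -911.02.

-911.02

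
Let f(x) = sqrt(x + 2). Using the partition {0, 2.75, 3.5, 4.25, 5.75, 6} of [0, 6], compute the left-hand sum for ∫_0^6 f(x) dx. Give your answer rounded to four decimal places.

11.7286

Subinterval widths: 2.75, 0.75, 0.75, 1.5, 0.25.
Left endpoints: 0, 2.75, 3.5, 4.25, 5.75.
f(0) ≈ 1.4142, f(2.75) ≈ 2.1794, f(3.5) ≈ 2.3452, f(4.25) ≈ 2.5000, f(5.75) ≈ 2.7839.
Sum = Σ Δx_i · f(x_i).
Sum ≈ 11.7286.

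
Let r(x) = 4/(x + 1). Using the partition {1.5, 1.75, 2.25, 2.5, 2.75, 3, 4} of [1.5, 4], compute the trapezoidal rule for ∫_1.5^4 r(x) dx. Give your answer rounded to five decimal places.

2.78437

Subinterval widths: 0.25, 0.5, 0.25, 0.25, 0.25, 1.
r(1.5) = 1.6, r(1.75) = 16/11, r(2.25) = 16/13, r(2.5) = 8/7, r(2.75) = 16/15, r(3) = 1, r(4) = 0.8.
On each subinterval the trapezoid contributes (Δx_i/2)·[r(x_{i-1}) + r(x_i)].
Sum ≈ 2.78437.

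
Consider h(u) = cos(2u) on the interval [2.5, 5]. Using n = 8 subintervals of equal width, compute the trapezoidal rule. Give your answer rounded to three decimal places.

0.201

Δu = (5 − 2.5)/8 = 0.3125.
h(2.5) ≈ 0.284, h(2.8125) ≈ 0.791, h(3.125) ≈ 0.999, h(3.4375) ≈ 0.830, h(3.75) ≈ 0.347, h(4.0625) ≈ -0.268, h(4.375) ≈ -0.781, h(4.6875) ≈ -0.999, h(5) ≈ -0.839.
T_8 = (Δu/2)·[h(u_0) + 2h(u_1) + ... + 2h(u_{7}) + h(u_8)].
Sum ≈ 0.201.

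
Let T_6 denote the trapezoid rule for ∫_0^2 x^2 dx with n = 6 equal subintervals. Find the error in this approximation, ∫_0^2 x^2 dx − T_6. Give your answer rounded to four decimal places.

Exact integral: ∫_0^2 f(x) dx ≈ 2.666667.
T_6 ≈ 2.703704.
Error ≈ 2.666667 − 2.703704 ≈ -0.0370.

-0.0370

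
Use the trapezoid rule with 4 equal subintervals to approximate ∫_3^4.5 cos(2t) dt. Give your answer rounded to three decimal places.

0.329

Δt = (4.5 − 3)/4 = 0.375.
f(3) ≈ 0.960, f(3.375) ≈ 0.893, f(3.75) ≈ 0.347, f(4.125) ≈ -0.386, f(4.5) ≈ -0.911.
T_4 = (Δt/2)·[f(t_0) + 2f(t_1) + 2f(t_2) + 2f(t_3) + f(t_4)].
Sum ≈ 0.329.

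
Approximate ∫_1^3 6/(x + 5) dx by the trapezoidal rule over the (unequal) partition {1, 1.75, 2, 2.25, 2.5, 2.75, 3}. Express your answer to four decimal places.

Subinterval widths: 0.75, 0.25, 0.25, 0.25, 0.25, 0.25.
f(1) = 1, f(1.75) = 8/9, f(2) = 6/7, f(2.25) = 24/29, f(2.5) = 0.8, f(2.75) = 24/31, f(3) = 0.75.
On each subinterval the trapezoid contributes (Δx_i/2)·[f(x_{i-1}) + f(x_i)].
Sum ≈ 1.7279.

1.7279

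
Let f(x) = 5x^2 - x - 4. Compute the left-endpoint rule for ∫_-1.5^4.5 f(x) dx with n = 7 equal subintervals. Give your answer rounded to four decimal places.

92.1735

Δx = (4.5 − (-1.5))/7 = 6/7.
Left endpoints: -1.5, -9/14, 3/14, 15/14, 27/14, 39/14, 51/14.
f(-1.5) = 8.75, f(-9/14) = -253/196, f(3/14) = -781/196, f(15/14) = 131/196, f(27/14) = 2483/196, f(39/14) = 6275/196, f(51/14) = 11507/196.
Sum = Δx · [f(-1.5) + f(-9/14) + f(3/14) + ...].
Sum ≈ 92.1735.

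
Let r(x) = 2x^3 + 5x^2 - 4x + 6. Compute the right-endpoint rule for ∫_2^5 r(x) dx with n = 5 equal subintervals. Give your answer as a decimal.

Δx = (5 − 2)/5 = 0.6.
Right endpoints: 2.6, 3.2, 3.8, 4.4, 5.
r(2.6) = 64.552, r(3.2) = 109.936, r(3.8) = 172.744, r(4.4) = 255.568, r(5) = 361.
Sum = Δx · [r(2.6) + r(3.2) + r(3.8) + r(4.4) + r(5)].
Sum = 578.28.

578.28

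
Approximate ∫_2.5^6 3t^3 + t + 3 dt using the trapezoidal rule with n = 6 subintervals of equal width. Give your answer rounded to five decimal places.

Δt = (6 − 2.5)/6 = 7/12.
f(2.5) = 52.375, f(37/12) = 54157/576, f(11/3) = 1391/9, f(4.25) = 237.546875, f(29/6) = 24953/72, f(65/12) = 279473/576, f(6) = 657.
T_6 = (Δt/2)·[f(t_0) + 2f(t_1) + ... + 2f(t_{5}) + f(t_6)].
Sum ≈ 975.67057.

975.67057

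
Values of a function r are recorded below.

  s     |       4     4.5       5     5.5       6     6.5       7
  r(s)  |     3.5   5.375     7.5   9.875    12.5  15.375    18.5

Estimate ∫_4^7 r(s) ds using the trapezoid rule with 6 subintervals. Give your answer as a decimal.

30.8125

Δs = 0.5.
T_6 = (0.5/2)·[3.5 + 2·5.375 + 2·7.5 + 2·9.875 + 2·12.5 + 2·15.375 + 18.5] = 30.8125.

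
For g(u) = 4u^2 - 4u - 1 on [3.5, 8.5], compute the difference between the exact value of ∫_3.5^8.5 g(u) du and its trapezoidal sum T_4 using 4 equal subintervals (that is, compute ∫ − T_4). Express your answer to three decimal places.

Exact integral: ∫_3.5^8.5 g(u) du ≈ 636.66667.
T_4 = 641.875.
Error ≈ 636.66667 − 641.875 ≈ -5.208.

-5.208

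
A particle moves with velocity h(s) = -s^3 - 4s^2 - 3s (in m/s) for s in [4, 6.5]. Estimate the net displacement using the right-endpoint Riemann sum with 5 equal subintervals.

Δs = (6.5 − 4)/5 = 0.5.
Right endpoints: 4.5, 5, 5.5, 6, 6.5.
h(4.5) = -185.625, h(5) = -240, h(5.5) = -303.875, h(6) = -378, h(6.5) = -463.125.
Sum = Δs · [h(4.5) + h(5) + h(5.5) + h(6) + h(6.5)].
Sum = -785.3125.

-785.3125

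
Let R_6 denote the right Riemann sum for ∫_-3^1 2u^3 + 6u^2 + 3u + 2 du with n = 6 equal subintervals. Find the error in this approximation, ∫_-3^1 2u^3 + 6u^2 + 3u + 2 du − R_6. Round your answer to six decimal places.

-6.666667

Exact integral: ∫_-3^1 f(u) du = 12.
R_6 ≈ 18.66666667.
Error ≈ 12 − 18.66666667 ≈ -6.666667.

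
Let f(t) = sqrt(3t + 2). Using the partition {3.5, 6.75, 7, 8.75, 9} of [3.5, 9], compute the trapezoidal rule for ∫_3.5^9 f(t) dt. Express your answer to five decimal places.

Subinterval widths: 3.25, 0.25, 1.75, 0.25.
f(3.5) ≈ 3.53553, f(6.75) ≈ 4.71699, f(7) ≈ 4.79583, f(8.75) ≈ 5.31507, f(9) ≈ 5.38516.
On each subinterval the trapezoid contributes (Δt_i/2)·[f(t_{i-1}) + f(t_i)].
Sum ≈ 24.78403.

24.78403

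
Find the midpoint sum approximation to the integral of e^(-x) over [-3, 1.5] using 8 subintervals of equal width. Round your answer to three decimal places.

19.603

Δx = (1.5 − (-3))/8 = 0.5625.
Midpoints: -2.71875, -2.15625, -1.59375, -1.03125, -0.46875, 0.09375, 0.65625, 1.21875.
f(-2.71875) ≈ 15.161, f(-2.15625) ≈ 8.639, f(-1.59375) ≈ 4.922, f(-1.03125) ≈ 2.805, f(-0.46875) ≈ 1.598, f(0.09375) ≈ 0.911, f(0.65625) ≈ 0.519, f(1.21875) ≈ 0.296.
Sum = Δx · [f(-2.71875) + f(-2.15625) + f(-1.59375) + ...].
Sum ≈ 19.603.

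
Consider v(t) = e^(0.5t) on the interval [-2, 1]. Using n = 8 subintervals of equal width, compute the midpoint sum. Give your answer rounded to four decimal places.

2.5579

Δt = (1 − (-2))/8 = 0.375.
Midpoints: -1.8125, -1.4375, -1.0625, -0.6875, -0.3125, 0.0625, 0.4375, 0.8125.
v(-1.8125) ≈ 0.4040, v(-1.4375) ≈ 0.4874, v(-1.0625) ≈ 0.5879, v(-0.6875) ≈ 0.7091, v(-0.3125) ≈ 0.8553, v(0.0625) ≈ 1.0317, v(0.4375) ≈ 1.2445, v(0.8125) ≈ 1.5012.
Sum = Δt · [v(-1.8125) + v(-1.4375) + v(-1.0625) + ...].
Sum ≈ 2.5579.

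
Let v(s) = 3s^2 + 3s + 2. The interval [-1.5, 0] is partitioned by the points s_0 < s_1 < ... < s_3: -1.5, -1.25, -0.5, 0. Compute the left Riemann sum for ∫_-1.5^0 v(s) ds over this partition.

Subinterval widths: 0.25, 0.75, 0.5.
Left endpoints: -1.5, -1.25, -0.5.
v(-1.5) = 4.25, v(-1.25) = 2.9375, v(-0.5) = 1.25.
Sum = Σ Δs_i · v(s_i).
Sum = 3.890625.

3.890625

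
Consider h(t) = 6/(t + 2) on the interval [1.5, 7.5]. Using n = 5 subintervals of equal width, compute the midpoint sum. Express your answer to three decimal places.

5.966

Δt = (7.5 − 1.5)/5 = 1.2.
Midpoints: 2.1, 3.3, 4.5, 5.7, 6.9.
h(2.1) = 60/41, h(3.3) = 60/53, h(4.5) = 12/13, h(5.7) = 60/77, h(6.9) = 60/89.
Sum = Δt · [h(2.1) + h(3.3) + h(4.5) + h(5.7) + h(6.9)].
Sum ≈ 5.966.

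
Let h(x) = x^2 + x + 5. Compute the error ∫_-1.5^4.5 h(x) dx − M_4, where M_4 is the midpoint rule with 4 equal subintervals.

1.125

Exact integral: ∫_-1.5^4.5 h(x) dx = 70.5.
M_4 = 69.375.
Error = 70.5 − 69.375 = 1.125.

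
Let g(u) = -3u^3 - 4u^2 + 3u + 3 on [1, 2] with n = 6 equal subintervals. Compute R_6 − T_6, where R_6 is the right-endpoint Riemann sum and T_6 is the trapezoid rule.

-2.5

R_6 ≈ -15.66435185.
T_6 ≈ -13.16435185.
R_6 − T_6 = -2.5.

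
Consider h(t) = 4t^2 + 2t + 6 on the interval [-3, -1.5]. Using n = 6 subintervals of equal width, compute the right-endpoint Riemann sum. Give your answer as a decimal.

30.8125

Δt = (-1.5 − (-3))/6 = 0.25.
Right endpoints: -2.75, -2.5, -2.25, -2, -1.75, -1.5.
h(-2.75) = 30.75, h(-2.5) = 26, h(-2.25) = 21.75, h(-2) = 18, h(-1.75) = 14.75, h(-1.5) = 12.
Sum = Δt · [h(-2.75) + h(-2.5) + h(-2.25) + ...].
Sum = 30.8125.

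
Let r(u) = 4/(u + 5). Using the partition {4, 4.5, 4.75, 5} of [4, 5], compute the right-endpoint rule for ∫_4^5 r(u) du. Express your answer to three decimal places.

Subinterval widths: 0.5, 0.25, 0.25.
Right endpoints: 4.5, 4.75, 5.
r(4.5) = 8/19, r(4.75) = 16/39, r(5) = 0.4.
Sum = Σ Δu_i · r(u_i).
Sum ≈ 0.413.

0.413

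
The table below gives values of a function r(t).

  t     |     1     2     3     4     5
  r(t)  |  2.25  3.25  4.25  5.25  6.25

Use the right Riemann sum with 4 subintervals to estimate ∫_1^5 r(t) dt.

19

Δt = 1.
Sum = 1·[3.25 + 4.25 + 5.25 + 6.25] = 19.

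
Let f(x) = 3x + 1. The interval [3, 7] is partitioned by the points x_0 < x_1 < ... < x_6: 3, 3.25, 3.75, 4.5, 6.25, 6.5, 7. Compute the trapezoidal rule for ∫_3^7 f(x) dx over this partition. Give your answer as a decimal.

Subinterval widths: 0.25, 0.5, 0.75, 1.75, 0.25, 0.5.
f(3) = 10, f(3.25) = 10.75, f(3.75) = 12.25, f(4.5) = 14.5, f(6.25) = 19.75, f(6.5) = 20.5, f(7) = 22.
On each subinterval the trapezoid contributes (Δx_i/2)·[f(x_{i-1}) + f(x_i)].
Sum = 64.

64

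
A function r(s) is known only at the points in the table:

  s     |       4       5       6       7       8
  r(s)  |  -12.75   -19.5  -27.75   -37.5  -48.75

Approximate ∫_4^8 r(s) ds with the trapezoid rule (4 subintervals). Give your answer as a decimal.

-115.5

Δs = 1.
T_4 = (1/2)·[(-12.75) + 2·(-19.5) + 2·(-27.75) + 2·(-37.5) + (-48.75)] = -115.5.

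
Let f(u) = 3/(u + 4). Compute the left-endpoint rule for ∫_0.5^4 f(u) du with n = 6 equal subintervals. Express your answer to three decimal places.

1.814

Δu = (4 − 0.5)/6 = 7/12.
Left endpoints: 0.5, 13/12, 5/3, 2.25, 17/6, 41/12.
f(0.5) = 2/3, f(13/12) = 36/61, f(5/3) = 9/17, f(2.25) = 0.48, f(17/6) = 18/41, f(41/12) = 36/89.
Sum = Δu · [f(0.5) + f(13/12) + f(5/3) + ...].
Sum ≈ 1.814.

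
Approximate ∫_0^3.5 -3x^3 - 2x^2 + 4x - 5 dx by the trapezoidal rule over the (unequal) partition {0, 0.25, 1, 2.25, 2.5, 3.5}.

Subinterval widths: 0.25, 0.75, 1.25, 0.25, 1.
f(0) = -5, f(0.25) = -4.171875, f(1) = -6, f(2.25) = -40.296875, f(2.5) = -54.375, f(3.5) = -144.125.
On each subinterval the trapezoid contributes (Δx_i/2)·[f(x_{i-1}) + f(x_i)].
Sum = -144.98046875.

-144.98046875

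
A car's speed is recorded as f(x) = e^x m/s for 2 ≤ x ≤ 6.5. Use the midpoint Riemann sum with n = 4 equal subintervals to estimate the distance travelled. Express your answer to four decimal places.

Δx = (6.5 − 2)/4 = 1.125.
Midpoints: 2.5625, 3.6875, 4.8125, 5.9375.
f(2.5625) ≈ 12.9682, f(3.6875) ≈ 39.9449, f(4.8125) ≈ 123.0388, f(5.9375) ≈ 378.9863.
Sum = Δx · [f(2.5625) + f(3.6875) + f(4.8125) + f(5.9375)].
Sum ≈ 624.3054.

624.3054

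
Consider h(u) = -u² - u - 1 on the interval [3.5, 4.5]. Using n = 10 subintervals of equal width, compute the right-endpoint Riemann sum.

Δu = (4.5 − 3.5)/10 = 0.1.
Right endpoints: 3.6, 3.7, 3.8, 3.9, 4, 4.1, 4.2, 4.3, 4.4, 4.5.
h(3.6) = -17.56, h(3.7) = -18.39, h(3.8) = -19.24, h(3.9) = -20.11, h(4) = -21, h(4.1) = -21.91, h(4.2) = -22.84, h(4.3) = -23.79, h(4.4) = -24.76, h(4.5) = -25.75.
Sum = Δu · [h(3.6) + h(3.7) + h(3.8) + ...].
Sum = -21.535.

-21.535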